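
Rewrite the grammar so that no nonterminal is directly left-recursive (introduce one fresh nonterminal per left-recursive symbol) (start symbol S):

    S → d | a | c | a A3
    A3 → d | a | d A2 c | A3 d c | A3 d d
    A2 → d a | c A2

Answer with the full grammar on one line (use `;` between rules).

Left recursion appears on A3.
For A3: α = {d c, d d}, β = {d, a, d A2 c}. Rewrite as A3 → β A3' and A3' → α A3' | ε.

S → d | a | c | a A3; A3 → d A3' | a A3' | d A2 c A3'; A2 → d a | c A2; A3' → d c A3' | d d A3' | ε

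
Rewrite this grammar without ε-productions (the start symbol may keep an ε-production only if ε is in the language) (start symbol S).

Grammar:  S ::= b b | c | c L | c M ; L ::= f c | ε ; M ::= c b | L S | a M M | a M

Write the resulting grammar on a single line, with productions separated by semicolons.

The nullable symbols are {L}.
ε ∉ L(G), so no ε-production is kept.
For each production, add variants omitting each subset of nullable occurrences: M → L S gives L S | S.

S ::= b b | c | c L | c M; L ::= f c; M ::= c b | L S | S | a M M | a M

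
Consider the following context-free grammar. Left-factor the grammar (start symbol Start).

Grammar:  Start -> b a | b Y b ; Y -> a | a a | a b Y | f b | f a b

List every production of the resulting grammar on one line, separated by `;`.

Start has alternatives sharing prefix 'b': factor to Start → b Start1 with Start1 → a | Y b.
Y has alternatives sharing prefix 'a': factor to Y → a Y1 with Y1 → ε | a | b Y.
Y has alternatives sharing prefix 'f': factor to Y → f Y2 with Y2 → b | a b.

Start -> b Start1; Y -> a Y1 | f Y2; Start1 -> a | Y b; Y1 -> eps | a | b Y; Y2 -> b | a b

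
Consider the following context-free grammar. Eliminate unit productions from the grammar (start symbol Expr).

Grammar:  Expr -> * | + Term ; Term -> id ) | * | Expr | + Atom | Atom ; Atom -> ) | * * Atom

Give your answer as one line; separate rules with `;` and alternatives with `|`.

Unit pairs: Term ⇒* {Atom, Expr}.
Replace each nonterminal's rules with the union of the non-unit rules of every nonterminal it unit-derives.

Expr -> * | + Term; Term -> id ) | * | + Atom | ) | * * Atom | + Term; Atom -> ) | * * Atom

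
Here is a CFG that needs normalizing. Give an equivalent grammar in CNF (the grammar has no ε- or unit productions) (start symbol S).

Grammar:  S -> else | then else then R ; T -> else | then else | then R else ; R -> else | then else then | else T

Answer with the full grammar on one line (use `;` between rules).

S -> else | X1 Y1; T -> else | X1 X2 | X1 Y3; R -> else | X1 Y4 | X2 T; X1 -> then; X2 -> else; Y1 -> X2 Y2; Y2 -> X1 R; Y3 -> R X2; Y4 -> X2 X1

Introduce a nonterminal for each terminal appearing in a rule of length ≥ 2: X1 → then, X2 → else.
Binarize each right-hand side of length ≥ 3 by chaining fresh nonterminals (Y1, Y2, …): affected rules were S → X1 X2 X1 R; T → X1 R X2; R → X1 X2 X1.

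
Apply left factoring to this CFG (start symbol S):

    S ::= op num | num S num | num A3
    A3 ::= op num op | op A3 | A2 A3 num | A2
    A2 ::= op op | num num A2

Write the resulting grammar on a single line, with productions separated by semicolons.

S ::= op num | num S'; A3 ::= op A3' | A2 A3''; A2 ::= op op | num num A2; S' ::= S num | A3; A3' ::= num op | A3; A3'' ::= A3 num | epsilon

S has alternatives sharing prefix 'num': factor to S → num S' with S' → S num | A3.
A3 has alternatives sharing prefix 'op': factor to A3 → op A3' with A3' → num op | A3.
A3 has alternatives sharing prefix 'A2': factor to A3 → A2 A3'' with A3'' → A3 num | ε.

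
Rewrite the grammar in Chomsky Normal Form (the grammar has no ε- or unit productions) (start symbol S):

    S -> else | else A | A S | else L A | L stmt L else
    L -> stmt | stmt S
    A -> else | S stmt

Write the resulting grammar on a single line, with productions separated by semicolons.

S -> else | X1 A | A S | X1 Y1 | L Y2; L -> stmt | X2 S; A -> else | S X2; X1 -> else; X2 -> stmt; Y1 -> L A; Y2 -> X2 Y3; Y3 -> L X1

Introduce a nonterminal for each terminal appearing in a rule of length ≥ 2: X1 → else, X2 → stmt.
Binarize each right-hand side of length ≥ 3 by chaining fresh nonterminals (Y1, Y2, …): affected rules were S → X1 L A; S → L X2 L X1.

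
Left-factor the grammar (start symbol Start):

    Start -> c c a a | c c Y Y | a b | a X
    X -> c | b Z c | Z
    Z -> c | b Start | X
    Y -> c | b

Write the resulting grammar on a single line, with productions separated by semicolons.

Start has alternatives sharing prefix 'c c': factor to Start → c c Start1 with Start1 → a a | Y Y.
Start has alternatives sharing prefix 'a': factor to Start → a Start2 with Start2 → b | X.

Start -> c c Start1 | a Start2; X -> c | b Z c | Z; Z -> c | b Start | X; Y -> c | b; Start1 -> a a | Y Y; Start2 -> b | X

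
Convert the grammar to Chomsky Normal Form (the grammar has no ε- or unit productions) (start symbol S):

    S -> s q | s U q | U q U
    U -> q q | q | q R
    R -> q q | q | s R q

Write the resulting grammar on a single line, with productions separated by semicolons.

Introduce a nonterminal for each terminal appearing in a rule of length ≥ 2: X1 → s, X2 → q.
Binarize each right-hand side of length ≥ 3 by chaining fresh nonterminals (Y1, Y2, …): affected rules were S → X1 U X2; S → U X2 U; R → X1 R X2.

S -> X1 X2 | X1 Y1 | U Y2; U -> X2 X2 | q | X2 R; R -> X2 X2 | q | X1 Y3; X1 -> s; X2 -> q; Y1 -> U X2; Y2 -> X2 U; Y3 -> R X2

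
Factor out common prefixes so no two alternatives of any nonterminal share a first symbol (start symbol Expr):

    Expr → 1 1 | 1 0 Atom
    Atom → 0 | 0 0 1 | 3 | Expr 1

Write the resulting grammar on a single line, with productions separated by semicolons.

Expr → 1 Expr1; Atom → 3 | Expr 1 | 0 Atom1; Expr1 → 1 | 0 Atom; Atom1 → epsilon | 0 1

Expr has alternatives sharing prefix '1': factor to Expr → 1 Expr1 with Expr1 → 1 | 0 Atom.
Atom has alternatives sharing prefix '0': factor to Atom → 0 Atom1 with Atom1 → ε | 0 1.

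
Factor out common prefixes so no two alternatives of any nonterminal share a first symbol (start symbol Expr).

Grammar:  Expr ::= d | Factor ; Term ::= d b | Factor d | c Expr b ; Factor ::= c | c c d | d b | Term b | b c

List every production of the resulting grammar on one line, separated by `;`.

Expr ::= d | Factor; Term ::= d b | Factor d | c Expr b; Factor ::= d b | Term b | b c | c Factor1; Factor1 ::= ε | c d

Factor has alternatives sharing prefix 'c': factor to Factor → c Factor1 with Factor1 → ε | c d.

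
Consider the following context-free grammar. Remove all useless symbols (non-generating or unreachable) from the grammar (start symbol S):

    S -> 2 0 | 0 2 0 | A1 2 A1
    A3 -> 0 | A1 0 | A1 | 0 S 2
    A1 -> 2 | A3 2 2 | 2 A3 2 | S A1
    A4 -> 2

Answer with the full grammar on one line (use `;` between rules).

Generating nonterminals: {A1, A3, A4, S}.
Reachable from S after that: {A1, A3, S}.
Removed useless symbols: {A4} and every production mentioning them.

S -> 2 0 | 0 2 0 | A1 2 A1; A3 -> 0 | A1 0 | A1 | 0 S 2; A1 -> 2 | A3 2 2 | 2 A3 2 | S A1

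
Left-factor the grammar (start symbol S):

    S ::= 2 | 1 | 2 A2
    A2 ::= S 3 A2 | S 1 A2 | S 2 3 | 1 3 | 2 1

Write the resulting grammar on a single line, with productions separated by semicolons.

S has alternatives sharing prefix '2': factor to S → 2 S' with S' → ε | A2.
A2 has alternatives sharing prefix 'S': factor to A2 → S A2' with A2' → 3 A2 | 1 A2 | 2 3.

S ::= 1 | 2 S'; A2 ::= 1 3 | 2 1 | S A2'; S' ::= ε | A2; A2' ::= 3 A2 | 1 A2 | 2 3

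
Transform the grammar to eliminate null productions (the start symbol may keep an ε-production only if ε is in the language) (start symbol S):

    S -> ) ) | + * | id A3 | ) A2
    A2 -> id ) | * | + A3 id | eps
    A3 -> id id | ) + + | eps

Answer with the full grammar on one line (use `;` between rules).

The nullable symbols are {A2, A3}.
ε ∉ L(G), so no ε-production is kept.
Add the nullable-subset variants: S → id A3 gives id A3 | id. S → ) A2 gives ) A2 | ). A2 → + A3 id gives + A3 id | + id.

S -> ) ) | + * | id A3 | id | ) A2 | ); A2 -> id ) | * | + A3 id | + id; A3 -> id id | ) + +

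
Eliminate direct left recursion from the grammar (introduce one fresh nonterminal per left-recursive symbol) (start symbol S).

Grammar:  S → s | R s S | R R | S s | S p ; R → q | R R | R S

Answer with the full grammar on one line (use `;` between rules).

S → s S' | R s S S' | R R S'; R → q R'; S' → s S' | p S' | ε; R' → R R' | S R' | ε

S, R are directly left-recursive.
For S: α = {s, p}, β = {s, R s S, R R}. Rewrite as S → β S' and S' → α S' | ε.
For R: α = {R, S}, β = {q}. Rewrite as R → β R' and R' → α R' | ε.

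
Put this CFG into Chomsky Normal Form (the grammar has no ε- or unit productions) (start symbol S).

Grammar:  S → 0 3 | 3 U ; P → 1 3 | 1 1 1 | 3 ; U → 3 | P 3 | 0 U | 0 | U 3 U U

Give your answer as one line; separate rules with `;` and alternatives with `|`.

Introduce a nonterminal for each terminal appearing in a rule of length ≥ 2: X1 → 0, X2 → 3, X3 → 1.
Binarize each right-hand side of length ≥ 3 by chaining fresh nonterminals (Y1, Y2, …): affected rules were P → X3 X3 X3; U → U X2 U U.

S → X1 X2 | X2 U; P → X3 X2 | X3 Y1 | 3; U → 3 | P X2 | X1 U | 0 | U Y2; X1 → 0; X2 → 3; X3 → 1; Y1 → X3 X3; Y2 → X2 Y3; Y3 → U U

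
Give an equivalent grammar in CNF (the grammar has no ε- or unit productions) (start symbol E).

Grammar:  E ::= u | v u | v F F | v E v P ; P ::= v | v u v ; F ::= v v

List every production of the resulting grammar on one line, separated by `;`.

E ::= u | X1 X2 | X1 Y1 | X1 Y2; P ::= v | X1 Y4; F ::= X1 X1; X1 ::= v; X2 ::= u; Y1 ::= F F; Y2 ::= E Y3; Y3 ::= X1 P; Y4 ::= X2 X1

Introduce a nonterminal for each terminal appearing in a rule of length ≥ 2: X1 → v, X2 → u.
Binarize each right-hand side of length ≥ 3 by chaining fresh nonterminals (Y1, Y2, …): affected rules were E → X1 F F; E → X1 E X1 P; P → X1 X2 X1.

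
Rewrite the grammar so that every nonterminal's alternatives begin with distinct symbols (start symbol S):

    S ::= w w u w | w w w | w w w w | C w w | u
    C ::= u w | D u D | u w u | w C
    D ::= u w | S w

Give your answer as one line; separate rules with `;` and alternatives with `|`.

S ::= C w w | u | w w S'; C ::= D u D | w C | u w C'; D ::= u w | S w; S' ::= u w | w S''; C' ::= ε | u; S'' ::= ε | w

S has alternatives sharing prefix 'w w': factor to S → w w S' with S' → u w | w | w w.
C has alternatives sharing prefix 'u w': factor to C → u w C' with C' → ε | u.
S' has alternatives sharing prefix 'w': factor to S' → w S'' with S'' → ε | w.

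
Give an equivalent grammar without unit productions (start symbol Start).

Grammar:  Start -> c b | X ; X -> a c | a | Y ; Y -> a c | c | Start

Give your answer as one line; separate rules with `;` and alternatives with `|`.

Unit pairs: Start ⇒* {X, Y}; X ⇒* {Start, Y}; Y ⇒* {Start, X}.
For each unit pair (A, B), copy every non-unit production of B to A, then drop all unit productions.

Start -> c b | a c | a | c; X -> c b | a c | a | c; Y -> c b | a c | a | c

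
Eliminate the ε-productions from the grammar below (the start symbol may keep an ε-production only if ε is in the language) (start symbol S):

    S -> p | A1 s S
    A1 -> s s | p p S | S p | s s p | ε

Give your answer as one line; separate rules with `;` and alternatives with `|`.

Nullable set = {A1}.
ε ∉ L(G), so no ε-production is kept.
Expand every rule over subsets of its nullable positions: S → A1 s S gives A1 s S | s S.

S -> p | A1 s S | s S; A1 -> s s | p p S | S p | s s p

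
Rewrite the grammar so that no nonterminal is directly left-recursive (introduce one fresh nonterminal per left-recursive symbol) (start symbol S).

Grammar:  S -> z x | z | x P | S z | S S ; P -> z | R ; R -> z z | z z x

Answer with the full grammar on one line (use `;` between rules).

S -> z x S' | z S' | x P S'; P -> z | R; R -> z z | z z x; S' -> z S' | S S' | ε

S is directly left-recursive.
For S: α = {z, S}, β = {z x, z, x P}. Rewrite as S → β S' and S' → α S' | ε.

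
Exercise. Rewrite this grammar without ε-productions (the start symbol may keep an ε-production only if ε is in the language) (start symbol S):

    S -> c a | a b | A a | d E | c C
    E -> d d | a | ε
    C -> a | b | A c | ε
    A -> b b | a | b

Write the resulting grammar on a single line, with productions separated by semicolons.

S -> c a | a b | A a | d E | d | c C | c; E -> d d | a; C -> a | b | A c; A -> b b | a | b

The nullable symbols are {C, E}.
ε ∉ L(G), so no ε-production is kept.
For each production, add variants omitting each subset of nullable occurrences: S → d E gives d E | d. S → c C gives c C | c.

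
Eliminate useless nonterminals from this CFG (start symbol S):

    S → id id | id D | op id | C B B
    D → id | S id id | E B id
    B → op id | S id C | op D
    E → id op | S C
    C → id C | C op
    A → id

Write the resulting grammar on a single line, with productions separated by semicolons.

S → id id | id D | op id; D → id | S id id | E B id; B → op id | op D; E → id op

Generating nonterminals: {A, B, D, E, S}.
Reachable from S after that: {B, D, E, S}.
Removed useless symbols: {A, C} and every production mentioning them.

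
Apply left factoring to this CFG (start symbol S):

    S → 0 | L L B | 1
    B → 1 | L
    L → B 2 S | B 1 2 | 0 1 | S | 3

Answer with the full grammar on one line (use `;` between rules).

S → 0 | L L B | 1; B → 1 | L; L → 0 1 | S | 3 | B L'; L' → 2 S | 1 2

L has alternatives sharing prefix 'B': factor to L → B L' with L' → 2 S | 1 2.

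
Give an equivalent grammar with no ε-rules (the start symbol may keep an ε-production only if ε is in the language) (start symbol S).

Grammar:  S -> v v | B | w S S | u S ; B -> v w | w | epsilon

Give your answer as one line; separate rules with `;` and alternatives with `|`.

The nullable symbols are {B, S}.
ε ∈ L(G) since S is nullable, so keep S → ε.
Add the nullable-subset variants: S → w S S gives w S S | w S | w. S → u S gives u S | u.

S -> v v | B | w S S | w S | w | u S | u | epsilon; B -> v w | w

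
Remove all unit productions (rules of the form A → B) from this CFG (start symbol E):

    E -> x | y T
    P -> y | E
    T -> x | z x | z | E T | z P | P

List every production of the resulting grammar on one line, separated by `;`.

Unit pairs: P ⇒* {E}; T ⇒* {E, P}.
Replace each nonterminal's rules with the union of the non-unit rules of every nonterminal it unit-derives.

E -> x | y T; P -> x | y T | y; T -> x | y T | y | z x | z | E T | z P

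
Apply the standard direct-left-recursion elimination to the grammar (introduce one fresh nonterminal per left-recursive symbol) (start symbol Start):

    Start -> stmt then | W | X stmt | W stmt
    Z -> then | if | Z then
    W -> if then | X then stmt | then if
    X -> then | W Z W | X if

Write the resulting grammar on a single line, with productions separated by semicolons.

Start -> stmt then | W | X stmt | W stmt; Z -> then Z1 | if Z1; W -> if then | X then stmt | then if; X -> then X1 | W Z W X1; Z1 -> then Z1 | epsilon; X1 -> if X1 | epsilon

Left recursion appears on Z, X.
For Z: α = {then}, β = {then, if}. Rewrite as Z → β Z1 and Z1 → α Z1 | ε.
For X: α = {if}, β = {then, W Z W}. Rewrite as X → β X1 and X1 → α X1 | ε.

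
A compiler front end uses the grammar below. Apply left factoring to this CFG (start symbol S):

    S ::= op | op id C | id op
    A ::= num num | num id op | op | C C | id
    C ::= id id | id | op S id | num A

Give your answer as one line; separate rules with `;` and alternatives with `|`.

S ::= id op | op S'; A ::= op | C C | id | num A'; C ::= op S id | num A | id C'; S' ::= ε | id C; A' ::= num | id op; C' ::= id | ε

S has alternatives sharing prefix 'op': factor to S → op S' with S' → ε | id C.
A has alternatives sharing prefix 'num': factor to A → num A' with A' → num | id op.
C has alternatives sharing prefix 'id': factor to C → id C' with C' → id | ε.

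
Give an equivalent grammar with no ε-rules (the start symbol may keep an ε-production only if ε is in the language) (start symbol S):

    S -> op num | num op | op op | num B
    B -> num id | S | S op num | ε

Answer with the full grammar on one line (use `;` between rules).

S -> op num | num op | op op | num B | num; B -> num id | S | S op num

Nullable nonterminals: {B}.
ε ∉ L(G), so no ε-production is kept.
Expand every rule over subsets of its nullable positions: S → num B gives num B | num.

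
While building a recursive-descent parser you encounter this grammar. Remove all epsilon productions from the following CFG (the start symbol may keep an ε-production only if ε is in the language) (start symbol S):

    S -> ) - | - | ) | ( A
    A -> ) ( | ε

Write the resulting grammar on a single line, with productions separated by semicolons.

Nullable set = {A}.
ε ∉ L(G), so no ε-production is kept.
For each production, add variants omitting each subset of nullable occurrences: S → ( A gives ( A | (.

S -> ) - | - | ) | ( A | (; A -> ) (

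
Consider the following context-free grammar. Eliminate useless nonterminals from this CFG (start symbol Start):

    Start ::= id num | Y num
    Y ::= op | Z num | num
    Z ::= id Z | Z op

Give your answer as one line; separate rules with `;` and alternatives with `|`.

Start ::= id num | Y num; Y ::= op | num

Generating nonterminals: {Start, Y}.
Reachable from Start after that: {Start, Y}.
Removed useless symbols: {Z} and every production mentioning them.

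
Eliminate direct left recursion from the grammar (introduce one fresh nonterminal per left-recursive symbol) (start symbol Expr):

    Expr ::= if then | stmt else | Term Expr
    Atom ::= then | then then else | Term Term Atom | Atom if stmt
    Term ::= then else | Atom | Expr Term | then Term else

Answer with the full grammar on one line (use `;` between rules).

Directly left-recursive nonterminal: Atom.
For Atom: α = {if stmt}, β = {then, then then else, Term Term Atom}. Rewrite as Atom → β Atom1 and Atom1 → α Atom1 | ε.

Expr ::= if then | stmt else | Term Expr; Atom ::= then Atom1 | then then else Atom1 | Term Term Atom Atom1; Term ::= then else | Atom | Expr Term | then Term else; Atom1 ::= if stmt Atom1 | ε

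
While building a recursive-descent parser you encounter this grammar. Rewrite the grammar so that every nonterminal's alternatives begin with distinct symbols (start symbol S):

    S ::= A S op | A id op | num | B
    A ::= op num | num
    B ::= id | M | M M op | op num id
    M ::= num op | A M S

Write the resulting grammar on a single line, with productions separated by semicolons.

S ::= num | B | A S'; A ::= op num | num; B ::= id | op num id | M B'; M ::= num op | A M S; S' ::= S op | id op; B' ::= ε | M op

S has alternatives sharing prefix 'A': factor to S → A S' with S' → S op | id op.
B has alternatives sharing prefix 'M': factor to B → M B' with B' → ε | M op.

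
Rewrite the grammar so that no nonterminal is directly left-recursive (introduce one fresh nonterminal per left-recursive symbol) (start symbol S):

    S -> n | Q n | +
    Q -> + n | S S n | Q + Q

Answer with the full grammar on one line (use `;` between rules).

S -> n | Q n | +; Q -> + n Q' | S S n Q'; Q' -> + Q Q' | eps

Left recursion appears on Q.
For Q: α = {+ Q}, β = {+ n, S S n}. Rewrite as Q → β Q' and Q' → α Q' | ε.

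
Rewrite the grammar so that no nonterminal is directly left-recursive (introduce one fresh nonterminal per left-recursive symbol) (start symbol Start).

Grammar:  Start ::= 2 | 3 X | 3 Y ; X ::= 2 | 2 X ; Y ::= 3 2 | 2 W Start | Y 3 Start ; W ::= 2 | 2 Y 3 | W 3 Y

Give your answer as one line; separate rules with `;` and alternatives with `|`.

Start ::= 2 | 3 X | 3 Y; X ::= 2 | 2 X; Y ::= 3 2 Y1 | 2 W Start Y1; W ::= 2 W1 | 2 Y 3 W1; Y1 ::= 3 Start Y1 | ε; W1 ::= 3 Y W1 | ε

Y, W are directly left-recursive.
For Y: α = {3 Start}, β = {3 2, 2 W Start}. Rewrite as Y → β Y1 and Y1 → α Y1 | ε.
For W: α = {3 Y}, β = {2, 2 Y 3}. Rewrite as W → β W1 and W1 → α W1 | ε.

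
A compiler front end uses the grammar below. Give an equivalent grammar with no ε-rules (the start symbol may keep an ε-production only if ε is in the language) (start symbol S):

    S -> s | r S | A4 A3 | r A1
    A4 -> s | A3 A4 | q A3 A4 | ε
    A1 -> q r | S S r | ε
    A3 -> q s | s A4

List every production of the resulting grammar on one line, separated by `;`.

S -> s | r S | A4 A3 | A3 | r A1 | r; A4 -> s | A3 A4 | A3 | q A3 A4 | q A3; A1 -> q r | S S r; A3 -> q s | s A4 | s

The nullable symbols are {A1, A4}.
ε ∉ L(G), so no ε-production is kept.
For each production, add variants omitting each subset of nullable occurrences: S → A4 A3 gives A4 A3 | A3. S → r A1 gives r A1 | r. A4 → A3 A4 gives A3 A4 | A3. A4 → q A3 A4 gives q A3 A4 | q A3.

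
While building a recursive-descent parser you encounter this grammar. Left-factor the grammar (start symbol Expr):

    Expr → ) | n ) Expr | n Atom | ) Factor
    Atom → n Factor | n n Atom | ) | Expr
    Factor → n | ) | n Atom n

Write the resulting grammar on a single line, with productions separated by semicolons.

Expr has alternatives sharing prefix ')': factor to Expr → ) Expr1 with Expr1 → ε | Factor.
Expr has alternatives sharing prefix 'n': factor to Expr → n Expr2 with Expr2 → ) Expr | Atom.
Atom has alternatives sharing prefix 'n': factor to Atom → n Atom1 with Atom1 → Factor | n Atom.
Factor has alternatives sharing prefix 'n': factor to Factor → n Factor1 with Factor1 → ε | Atom n.

Expr → ) Expr1 | n Expr2; Atom → ) | Expr | n Atom1; Factor → ) | n Factor1; Expr1 → eps | Factor; Expr2 → ) Expr | Atom; Atom1 → Factor | n Atom; Factor1 → eps | Atom n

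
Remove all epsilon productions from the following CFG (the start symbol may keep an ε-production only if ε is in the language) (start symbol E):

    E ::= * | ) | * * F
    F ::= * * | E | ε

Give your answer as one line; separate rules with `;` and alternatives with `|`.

Nullable nonterminals: {F}.
ε ∉ L(G), so no ε-production is kept.
Expand every rule over subsets of its nullable positions: E → * * F gives * * F | * *.

E ::= * | ) | * * F | * *; F ::= * * | E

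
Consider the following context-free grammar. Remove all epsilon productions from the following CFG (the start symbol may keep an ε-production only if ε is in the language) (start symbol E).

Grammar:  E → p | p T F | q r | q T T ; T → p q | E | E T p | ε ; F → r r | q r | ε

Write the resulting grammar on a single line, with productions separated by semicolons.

The nullable symbols are {F, T}.
ε ∉ L(G), so no ε-production is kept.
Expand every rule over subsets of its nullable positions: E → p T F gives p T F | p T | p F. E → q T T gives q T T | q T | q. T → E T p gives E T p | E p.

E → p | p T F | p T | p F | q r | q T T | q T | q; T → p q | E | E T p | E p; F → r r | q r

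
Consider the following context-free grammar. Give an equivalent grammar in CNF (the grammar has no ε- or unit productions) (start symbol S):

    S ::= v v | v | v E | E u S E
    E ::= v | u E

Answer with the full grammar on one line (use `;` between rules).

S ::= X1 X1 | v | X1 E | E Y1; E ::= v | X2 E; X1 ::= v; X2 ::= u; Y1 ::= X2 Y2; Y2 ::= S E

Introduce a nonterminal for each terminal appearing in a rule of length ≥ 2: X1 → v, X2 → u.
Binarize each right-hand side of length ≥ 3 by chaining fresh nonterminals (Y1, Y2, …): affected rules were S → E X2 S E.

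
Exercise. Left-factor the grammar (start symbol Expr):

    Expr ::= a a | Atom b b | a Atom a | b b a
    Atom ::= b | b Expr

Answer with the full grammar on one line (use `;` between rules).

Expr has alternatives sharing prefix 'a': factor to Expr → a Expr1 with Expr1 → a | Atom a.
Atom has alternatives sharing prefix 'b': factor to Atom → b Atom1 with Atom1 → ε | Expr.

Expr ::= Atom b b | b b a | a Expr1; Atom ::= b Atom1; Expr1 ::= a | Atom a; Atom1 ::= eps | Expr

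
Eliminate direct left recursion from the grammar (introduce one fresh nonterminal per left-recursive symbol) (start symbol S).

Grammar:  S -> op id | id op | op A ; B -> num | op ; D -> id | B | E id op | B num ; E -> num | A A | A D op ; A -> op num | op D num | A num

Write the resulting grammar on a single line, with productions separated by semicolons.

S -> op id | id op | op A; B -> num | op; D -> id | B | E id op | B num; E -> num | A A | A D op; A -> op num A' | op D num A'; A' -> num A' | eps

Left recursion appears on A.
For A: α = {num}, β = {op num, op D num}. Rewrite as A → β A' and A' → α A' | ε.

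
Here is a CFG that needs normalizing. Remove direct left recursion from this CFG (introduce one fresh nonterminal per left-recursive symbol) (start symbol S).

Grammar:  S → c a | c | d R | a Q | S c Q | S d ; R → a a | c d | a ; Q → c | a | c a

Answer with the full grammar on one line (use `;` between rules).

Directly left-recursive nonterminal: S.
For S: α = {c Q, d}, β = {c a, c, d R, a Q}. Rewrite as S → β S' and S' → α S' | ε.

S → c a S' | c S' | d R S' | a Q S'; R → a a | c d | a; Q → c | a | c a; S' → c Q S' | d S' | ε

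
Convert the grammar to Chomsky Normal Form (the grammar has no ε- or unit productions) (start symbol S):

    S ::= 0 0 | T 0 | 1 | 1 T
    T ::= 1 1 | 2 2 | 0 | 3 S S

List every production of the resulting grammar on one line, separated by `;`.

Introduce a nonterminal for each terminal appearing in a rule of length ≥ 2: X1 → 0, X2 → 1, X3 → 2, X4 → 3.
Binarize each right-hand side of length ≥ 3 by chaining fresh nonterminals (Y1, Y2, …): affected rules were T → X4 S S.

S ::= X1 X1 | T X1 | 1 | X2 T; T ::= X2 X2 | X3 X3 | 0 | X4 Y1; X1 ::= 0; X2 ::= 1; X3 ::= 2; X4 ::= 3; Y1 ::= S S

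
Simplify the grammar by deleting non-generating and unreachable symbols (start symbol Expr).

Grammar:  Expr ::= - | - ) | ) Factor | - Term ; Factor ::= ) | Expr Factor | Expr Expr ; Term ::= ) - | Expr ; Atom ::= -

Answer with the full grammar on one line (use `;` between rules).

Expr ::= - | - ) | ) Factor | - Term; Factor ::= ) | Expr Factor | Expr Expr; Term ::= ) - | Expr

Generating nonterminals: {Atom, Expr, Factor, Term}.
Reachable from Expr after that: {Expr, Factor, Term}.
Removed useless symbols: {Atom} and every production mentioning them.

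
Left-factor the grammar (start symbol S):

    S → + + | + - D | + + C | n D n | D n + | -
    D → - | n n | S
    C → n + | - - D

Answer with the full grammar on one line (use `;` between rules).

S → n D n | D n + | - | + S'; D → - | n n | S; C → n + | - - D; S' → - D | + S''; S'' → ε | C

S has alternatives sharing prefix '+': factor to S → + S' with S' → + | - D | + C.
S' has alternatives sharing prefix '+': factor to S' → + S'' with S'' → ε | C.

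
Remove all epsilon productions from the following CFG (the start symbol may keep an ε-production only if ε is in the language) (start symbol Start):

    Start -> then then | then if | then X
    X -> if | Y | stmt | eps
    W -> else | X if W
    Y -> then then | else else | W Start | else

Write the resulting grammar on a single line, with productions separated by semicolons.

Nullable nonterminals: {X}.
ε ∉ L(G), so no ε-production is kept.
Expand every rule over subsets of its nullable positions: Start → then X gives then X | then. W → X if W gives X if W | if W.

Start -> then then | then if | then X | then; X -> if | Y | stmt; W -> else | X if W | if W; Y -> then then | else else | W Start | else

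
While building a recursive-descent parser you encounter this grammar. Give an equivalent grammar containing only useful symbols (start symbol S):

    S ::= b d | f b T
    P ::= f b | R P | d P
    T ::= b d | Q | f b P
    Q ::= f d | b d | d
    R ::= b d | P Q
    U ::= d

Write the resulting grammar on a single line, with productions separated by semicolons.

S ::= b d | f b T; P ::= f b | R P | d P; T ::= b d | Q | f b P; Q ::= f d | b d | d; R ::= b d | P Q

Generating nonterminals: {P, Q, R, S, T, U}.
Reachable from S after that: {P, Q, R, S, T}.
Removed useless symbols: {U} and every production mentioning them.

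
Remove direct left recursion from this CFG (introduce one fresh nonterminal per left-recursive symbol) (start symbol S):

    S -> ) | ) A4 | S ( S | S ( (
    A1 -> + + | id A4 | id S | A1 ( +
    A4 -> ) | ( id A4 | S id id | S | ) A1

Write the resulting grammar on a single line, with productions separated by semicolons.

Directly left-recursive nonterminals: S, A1.
For S: α = {( S, ( (}, β = {), ) A4}. Rewrite as S → β S' and S' → α S' | ε.
For A1: α = {( +}, β = {+ +, id A4, id S}. Rewrite as A1 → β A1' and A1' → α A1' | ε.

S -> ) S' | ) A4 S'; A1 -> + + A1' | id A4 A1' | id S A1'; A4 -> ) | ( id A4 | S id id | S | ) A1; S' -> ( S S' | ( ( S' | ε; A1' -> ( + A1' | ε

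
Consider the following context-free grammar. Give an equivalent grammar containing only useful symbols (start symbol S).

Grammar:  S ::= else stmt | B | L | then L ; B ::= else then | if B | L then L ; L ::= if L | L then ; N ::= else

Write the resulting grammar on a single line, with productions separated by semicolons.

S ::= else stmt | B; B ::= else then | if B

Generating nonterminals: {B, N, S}.
Reachable from S after that: {B, S}.
Removed useless symbols: {L, N} and every production mentioning them.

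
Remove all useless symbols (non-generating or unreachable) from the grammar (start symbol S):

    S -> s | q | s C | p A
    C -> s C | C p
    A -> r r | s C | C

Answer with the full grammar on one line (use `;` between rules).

S -> s | q | p A; A -> r r

Generating nonterminals: {A, S}.
Reachable from S after that: {A, S}.
Removed useless symbols: {C} and every production mentioning them.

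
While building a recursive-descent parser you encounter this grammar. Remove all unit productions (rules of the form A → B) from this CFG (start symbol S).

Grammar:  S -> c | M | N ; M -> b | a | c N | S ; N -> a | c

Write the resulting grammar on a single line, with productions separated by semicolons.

Unit pairs: M ⇒* {N, S}; S ⇒* {M, N}.
Replace each nonterminal's rules with the union of the non-unit rules of every nonterminal it unit-derives.

S -> c | a | b | c N; M -> c | a | b | c N; N -> a | c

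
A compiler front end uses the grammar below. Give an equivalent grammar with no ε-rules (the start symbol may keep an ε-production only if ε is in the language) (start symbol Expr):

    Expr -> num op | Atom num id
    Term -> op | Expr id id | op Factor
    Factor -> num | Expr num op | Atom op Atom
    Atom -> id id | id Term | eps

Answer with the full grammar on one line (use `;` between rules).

The nullable symbols are {Atom}.
ε ∉ L(G), so no ε-production is kept.
For each production, add variants omitting each subset of nullable occurrences: Expr → Atom num id gives Atom num id | num id. Factor → Atom op Atom gives Atom op Atom | Atom op | op Atom | op.

Expr -> num op | Atom num id | num id; Term -> op | Expr id id | op Factor; Factor -> num | Expr num op | Atom op Atom | Atom op | op Atom | op; Atom -> id id | id Term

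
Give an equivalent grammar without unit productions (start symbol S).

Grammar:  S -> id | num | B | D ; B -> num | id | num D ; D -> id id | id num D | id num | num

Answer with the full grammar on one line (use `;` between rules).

S -> num | id | num D | id id | id num D | id num; B -> num | id | num D; D -> id id | id num D | id num | num

Unit pairs: S ⇒* {B, D}.
Replace each nonterminal's rules with the union of the non-unit rules of every nonterminal it unit-derives.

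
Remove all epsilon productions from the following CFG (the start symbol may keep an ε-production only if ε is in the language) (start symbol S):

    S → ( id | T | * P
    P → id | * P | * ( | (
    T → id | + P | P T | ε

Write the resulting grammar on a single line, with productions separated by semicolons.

S → ( id | T | * P | ε; P → id | * P | * ( | (; T → id | + P | P T | P

The nullable symbols are {S, T}.
ε ∈ L(G) since S is nullable, so keep S → ε.
For each production, add variants omitting each subset of nullable occurrences: T → P T gives P T | P.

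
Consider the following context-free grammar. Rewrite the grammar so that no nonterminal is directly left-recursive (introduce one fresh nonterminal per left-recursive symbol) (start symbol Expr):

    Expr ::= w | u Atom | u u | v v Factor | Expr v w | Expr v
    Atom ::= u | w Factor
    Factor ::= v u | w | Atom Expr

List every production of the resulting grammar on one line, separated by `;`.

Expr ::= w Expr1 | u Atom Expr1 | u u Expr1 | v v Factor Expr1; Atom ::= u | w Factor; Factor ::= v u | w | Atom Expr; Expr1 ::= v w Expr1 | v Expr1 | ε

Expr is directly left-recursive.
For Expr: α = {v w, v}, β = {w, u Atom, u u, v v Factor}. Rewrite as Expr → β Expr1 and Expr1 → α Expr1 | ε.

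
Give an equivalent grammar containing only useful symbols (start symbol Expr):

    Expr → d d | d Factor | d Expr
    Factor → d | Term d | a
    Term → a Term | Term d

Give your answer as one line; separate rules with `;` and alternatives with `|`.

Generating nonterminals: {Expr, Factor}.
Reachable from Expr after that: {Expr, Factor}.
Removed useless symbols: {Term} and every production mentioning them.

Expr → d d | d Factor | d Expr; Factor → d | a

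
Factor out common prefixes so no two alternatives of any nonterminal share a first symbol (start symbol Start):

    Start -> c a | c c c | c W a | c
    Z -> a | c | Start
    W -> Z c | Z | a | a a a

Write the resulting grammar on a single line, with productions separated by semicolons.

Start has alternatives sharing prefix 'c': factor to Start → c Start1 with Start1 → a | c c | W a | ε.
W has alternatives sharing prefix 'Z': factor to W → Z W1 with W1 → c | ε.
W has alternatives sharing prefix 'a': factor to W → a W2 with W2 → ε | a a.

Start -> c Start1; Z -> a | c | Start; W -> Z W1 | a W2; Start1 -> a | c c | W a | eps; W1 -> c | eps; W2 -> eps | a a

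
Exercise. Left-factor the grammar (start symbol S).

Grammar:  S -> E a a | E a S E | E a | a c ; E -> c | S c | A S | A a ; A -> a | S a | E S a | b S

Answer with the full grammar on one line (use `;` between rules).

S -> a c | E a S'; E -> c | S c | A E'; A -> a | S a | E S a | b S; S' -> a | S E | ε; E' -> S | a

S has alternatives sharing prefix 'E a': factor to S → E a S' with S' → a | S E | ε.
E has alternatives sharing prefix 'A': factor to E → A E' with E' → S | a.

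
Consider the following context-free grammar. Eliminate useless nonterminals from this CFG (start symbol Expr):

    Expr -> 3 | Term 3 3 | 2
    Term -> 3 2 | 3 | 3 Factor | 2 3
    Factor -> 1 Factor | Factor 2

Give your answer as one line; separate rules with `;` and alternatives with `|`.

Expr -> 3 | Term 3 3 | 2; Term -> 3 2 | 3 | 2 3

Generating nonterminals: {Expr, Term}.
Reachable from Expr after that: {Expr, Term}.
Removed useless symbols: {Factor} and every production mentioning them.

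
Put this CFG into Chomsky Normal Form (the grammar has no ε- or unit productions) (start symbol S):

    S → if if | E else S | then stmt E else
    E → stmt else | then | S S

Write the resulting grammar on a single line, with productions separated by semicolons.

Introduce a nonterminal for each terminal appearing in a rule of length ≥ 2: X1 → if, X2 → else, X3 → then, X4 → stmt.
Binarize each right-hand side of length ≥ 3 by chaining fresh nonterminals (Y1, Y2, …): affected rules were S → E X2 S; S → X3 X4 E X2.

S → X1 X1 | E Y1 | X3 Y2; E → X4 X2 | then | S S; X1 → if; X2 → else; X3 → then; X4 → stmt; Y1 → X2 S; Y2 → X4 Y3; Y3 → E X2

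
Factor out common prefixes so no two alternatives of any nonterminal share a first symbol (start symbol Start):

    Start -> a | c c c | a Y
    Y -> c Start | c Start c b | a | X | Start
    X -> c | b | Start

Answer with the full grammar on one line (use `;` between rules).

Start has alternatives sharing prefix 'a': factor to Start → a Start1 with Start1 → ε | Y.
Y has alternatives sharing prefix 'c Start': factor to Y → c Start Y1 with Y1 → ε | c b.

Start -> c c c | a Start1; Y -> a | X | Start | c Start Y1; X -> c | b | Start; Start1 -> epsilon | Y; Y1 -> epsilon | c b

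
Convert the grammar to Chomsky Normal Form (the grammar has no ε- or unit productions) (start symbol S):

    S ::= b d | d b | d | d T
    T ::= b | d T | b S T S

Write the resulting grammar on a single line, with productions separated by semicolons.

Introduce a nonterminal for each terminal appearing in a rule of length ≥ 2: X1 → b, X2 → d.
Binarize each right-hand side of length ≥ 3 by chaining fresh nonterminals (Y1, Y2, …): affected rules were T → X1 S T S.

S ::= X1 X2 | X2 X1 | d | X2 T; T ::= b | X2 T | X1 Y1; X1 ::= b; X2 ::= d; Y1 ::= S Y2; Y2 ::= T S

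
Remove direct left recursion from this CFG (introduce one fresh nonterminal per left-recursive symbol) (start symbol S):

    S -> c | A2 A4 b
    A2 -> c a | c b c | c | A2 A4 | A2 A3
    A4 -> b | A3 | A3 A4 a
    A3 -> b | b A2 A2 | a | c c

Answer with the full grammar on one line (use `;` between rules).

S -> c | A2 A4 b; A2 -> c a A2' | c b c A2' | c A2'; A4 -> b | A3 | A3 A4 a; A3 -> b | b A2 A2 | a | c c; A2' -> A4 A2' | A3 A2' | ε

Left recursion appears on A2.
For A2: α = {A4, A3}, β = {c a, c b c, c}. Rewrite as A2 → β A2' and A2' → α A2' | ε.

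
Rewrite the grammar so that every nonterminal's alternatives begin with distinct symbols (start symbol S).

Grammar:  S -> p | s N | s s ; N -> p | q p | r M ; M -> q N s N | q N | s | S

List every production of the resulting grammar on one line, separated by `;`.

S -> p | s S'; N -> p | q p | r M; M -> s | S | q N M'; S' -> N | s; M' -> s N | ε

S has alternatives sharing prefix 's': factor to S → s S' with S' → N | s.
M has alternatives sharing prefix 'q N': factor to M → q N M' with M' → s N | ε.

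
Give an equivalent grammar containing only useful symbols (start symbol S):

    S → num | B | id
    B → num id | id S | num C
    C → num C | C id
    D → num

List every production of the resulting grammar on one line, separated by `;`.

S → num | B | id; B → num id | id S

Generating nonterminals: {B, D, S}.
Reachable from S after that: {B, S}.
Removed useless symbols: {C, D} and every production mentioning them.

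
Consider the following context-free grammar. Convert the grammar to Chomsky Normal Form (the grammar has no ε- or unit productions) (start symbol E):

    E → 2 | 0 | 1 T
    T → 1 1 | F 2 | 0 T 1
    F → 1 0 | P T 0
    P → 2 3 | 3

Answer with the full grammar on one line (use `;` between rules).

E → 2 | 0 | X1 T; T → X1 X1 | F X2 | X3 Y1; F → X1 X3 | P Y2; P → X2 X4 | 3; X1 → 1; X2 → 2; X3 → 0; X4 → 3; Y1 → T X1; Y2 → T X3

Introduce a nonterminal for each terminal appearing in a rule of length ≥ 2: X1 → 1, X2 → 2, X3 → 0, X4 → 3.
Binarize each right-hand side of length ≥ 3 by chaining fresh nonterminals (Y1, Y2, …): affected rules were T → X3 T X1; F → P T X3.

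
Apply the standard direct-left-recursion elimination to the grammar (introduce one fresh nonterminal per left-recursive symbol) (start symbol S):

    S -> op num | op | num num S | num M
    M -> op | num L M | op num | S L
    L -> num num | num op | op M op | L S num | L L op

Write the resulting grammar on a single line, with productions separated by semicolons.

L is directly left-recursive.
For L: α = {S num, L op}, β = {num num, num op, op M op}. Rewrite as L → β L' and L' → α L' | ε.

S -> op num | op | num num S | num M; M -> op | num L M | op num | S L; L -> num num L' | num op L' | op M op L'; L' -> S num L' | L op L' | eps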